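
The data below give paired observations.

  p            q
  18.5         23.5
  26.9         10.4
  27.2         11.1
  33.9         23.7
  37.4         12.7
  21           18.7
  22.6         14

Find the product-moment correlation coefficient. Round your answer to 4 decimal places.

n = 7, Σp = 187.5, Σq = 114.1, Σp² = 5305.43, Σq² = 2052.29, Σpq = 3003.94
nΣpq − ΣpΣq = 21027.58 − 21393.75 = -366.17
nΣp² − (Σp)² = 37138.01 − 35156.25 = 1981.76; nΣq² − (Σq)² = 14366.03 − 13018.81 = 1347.22
r = -366.17 / √(1981.76 × 1347.22) = -366.17 / 1633.9727 ≈ -0.2241

-0.2241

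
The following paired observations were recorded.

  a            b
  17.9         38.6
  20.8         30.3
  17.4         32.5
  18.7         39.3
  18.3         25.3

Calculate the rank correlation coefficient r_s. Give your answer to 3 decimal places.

Rank a: 2, 5, 1, 4, 3
Rank b: 4, 2, 3, 5, 1
d = rank(a) − rank(b): -2, 3, -2, -1, 2; Σd² = 22
ρ = 1 − 6Σd² / [n(n²−1)] = 1 − 6×22 / (5×24) = 1 − 132/120 ≈ -0.100

-0.100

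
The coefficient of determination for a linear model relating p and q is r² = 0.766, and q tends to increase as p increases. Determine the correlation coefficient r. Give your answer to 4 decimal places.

|r| = √0.766 = 0.8752
The association is positive, so r = 0.8752.

0.8752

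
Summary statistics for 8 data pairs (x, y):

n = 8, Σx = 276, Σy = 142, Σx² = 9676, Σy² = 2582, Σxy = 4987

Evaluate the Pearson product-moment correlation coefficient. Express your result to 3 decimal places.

0.904

r = (nΣxy − ΣxΣy) / √[(nΣx² − (Σx)²)(nΣy² − (Σy)²)]
Numerator: 8×4987 − 276×142 = 704
Denominator: √[(77408 − 76176)(20656 − 20164)] = √[1232 × 492] = 778.5525
r = 704 / 778.5525 ≈ 0.904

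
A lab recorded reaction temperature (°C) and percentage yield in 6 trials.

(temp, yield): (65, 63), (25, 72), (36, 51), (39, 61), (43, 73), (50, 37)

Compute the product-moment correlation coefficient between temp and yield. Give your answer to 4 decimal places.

n = 6, Σx = 258, Σy = 357, Σx² = 12016, Σy² = 22173, Σxy = 15099
nΣxy − ΣxΣy = 90594 − 92106 = -1512
nΣx² − (Σx)² = 72096 − 66564 = 5532; nΣy² − (Σy)² = 133038 − 127449 = 5589
r = -1512 / √(5532 × 5589) = -1512 / 5560.4270 ≈ -0.2719

-0.2719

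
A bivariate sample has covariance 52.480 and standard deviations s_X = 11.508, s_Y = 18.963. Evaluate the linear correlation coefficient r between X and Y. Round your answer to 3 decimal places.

0.240

r = Cov(X,Y) / (s_X · s_Y) = 52.480 / (11.508 × 18.963)
  = 52.480 / 218.2262 ≈ 0.240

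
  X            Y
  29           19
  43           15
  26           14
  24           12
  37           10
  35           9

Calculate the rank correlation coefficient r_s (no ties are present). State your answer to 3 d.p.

Rank X: 3, 6, 2, 1, 5, 4
Rank Y: 6, 5, 4, 3, 2, 1
d = rank(X) − rank(Y): -3, 1, -2, -2, 3, 3; Σd² = 36
ρ = 1 − 6Σd² / [n(n²−1)] = 1 − 6×36 / (6×35) = 1 − 216/210 ≈ -0.029

-0.029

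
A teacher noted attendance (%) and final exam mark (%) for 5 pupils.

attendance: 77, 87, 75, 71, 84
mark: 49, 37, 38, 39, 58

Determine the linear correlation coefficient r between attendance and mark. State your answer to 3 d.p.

0.285

n = 5, Σx = 394, Σy = 221, Σx² = 31220, Σy² = 10099, Σxy = 17483
nΣxy − ΣxΣy = 87415 − 87074 = 341
nΣx² − (Σx)² = 156100 − 155236 = 864; nΣy² − (Σy)² = 50495 − 48841 = 1654
r = 341 / √(864 × 1654) = 341 / 1195.4313 ≈ 0.285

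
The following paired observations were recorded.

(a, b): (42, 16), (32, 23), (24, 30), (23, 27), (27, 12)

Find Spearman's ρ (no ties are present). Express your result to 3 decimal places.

Rank a: 5, 4, 2, 1, 3
Rank b: 2, 3, 5, 4, 1
d = rank(a) − rank(b): 3, 1, -3, -3, 2; Σd² = 32
ρ = 1 − 6Σd² / [n(n²−1)] = 1 − 6×32 / (5×24) = 1 − 192/120 ≈ -0.600

-0.600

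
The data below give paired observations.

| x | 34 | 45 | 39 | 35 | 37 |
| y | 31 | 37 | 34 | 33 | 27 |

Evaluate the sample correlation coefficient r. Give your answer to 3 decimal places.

0.664

n = 5, Σx = 190, Σy = 162, Σx² = 7296, Σy² = 5304, Σxy = 6199
nΣxy − ΣxΣy = 30995 − 30780 = 215
nΣx² − (Σx)² = 36480 − 36100 = 380; nΣy² − (Σy)² = 26520 − 26244 = 276
r = 215 / √(380 × 276) = 215 / 323.8518 ≈ 0.664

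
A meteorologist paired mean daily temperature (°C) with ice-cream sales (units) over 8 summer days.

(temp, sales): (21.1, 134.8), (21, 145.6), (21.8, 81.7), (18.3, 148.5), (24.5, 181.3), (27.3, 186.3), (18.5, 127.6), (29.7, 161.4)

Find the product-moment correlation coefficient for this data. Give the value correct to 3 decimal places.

0.527

n = 8, Σx = 182.2, Σy = 1167.2, Σx² = 4266.22, Σy² = 178006.64, Σxy = 27082.51
nΣxy − ΣxΣy = 216660.08 − 212663.84 = 3996.24
nΣx² − (Σx)² = 34129.76 − 33196.84 = 932.92; nΣy² − (Σy)² = 1424053.12 − 1362355.84 = 61697.28
r = 3996.24 / √(932.92 × 61697.28) = 3996.24 / 7586.7402 ≈ 0.527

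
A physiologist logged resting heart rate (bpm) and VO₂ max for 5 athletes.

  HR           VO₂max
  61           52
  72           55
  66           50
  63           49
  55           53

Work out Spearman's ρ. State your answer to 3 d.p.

Rank HR: 2, 5, 4, 3, 1
Rank VO₂max: 3, 5, 2, 1, 4
d = rank(HR) − rank(VO₂max): -1, 0, 2, 2, -3; Σd² = 18
ρ = 1 − 6Σd² / [n(n²−1)] = 1 − 6×18 / (5×24) = 1 − 108/120 ≈ 0.100

0.100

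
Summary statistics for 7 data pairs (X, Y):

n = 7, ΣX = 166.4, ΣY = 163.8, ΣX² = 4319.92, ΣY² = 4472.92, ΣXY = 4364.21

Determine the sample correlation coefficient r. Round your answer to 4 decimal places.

r = (nΣXY − ΣXΣY) / √[(nΣX² − (ΣX)²)(nΣY² − (ΣY)²)]
Numerator: 7×4364.21 − 166.4×163.8 = 3293.15
Denominator: √[(30239.44 − 27688.96)(31310.44 − 26830.44)] = √[2550.48 × 4480] = 3380.2589
r = 3293.15 / 3380.2589 ≈ 0.9742

0.9742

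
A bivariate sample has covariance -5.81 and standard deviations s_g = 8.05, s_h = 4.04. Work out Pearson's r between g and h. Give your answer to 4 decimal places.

-0.1786

r = Cov(g,h) / (s_g · s_h) = -5.81 / (8.05 × 4.04)
  = -5.81 / 32.5220 ≈ -0.1786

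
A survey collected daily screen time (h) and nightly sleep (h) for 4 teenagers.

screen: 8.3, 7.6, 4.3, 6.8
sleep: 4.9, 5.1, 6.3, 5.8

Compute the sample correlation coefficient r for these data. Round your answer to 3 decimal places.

n = 4, Σx = 27, Σy = 22.1, Σx² = 191.38, Σy² = 123.35, Σxy = 145.96
nΣxy − ΣxΣy = 583.84 − 596.7 = -12.86
nΣx² − (Σx)² = 765.52 − 729 = 36.52; nΣy² − (Σy)² = 493.4 − 488.41 = 4.99
r = -12.86 / √(36.52 × 4.99) = -12.86 / 13.4994 ≈ -0.953

-0.953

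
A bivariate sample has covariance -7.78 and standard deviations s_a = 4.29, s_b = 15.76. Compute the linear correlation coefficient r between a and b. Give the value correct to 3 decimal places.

-0.115

r = Cov(a,b) / (s_a · s_b) = -7.78 / (4.29 × 15.76)
  = -7.78 / 67.6104 ≈ -0.115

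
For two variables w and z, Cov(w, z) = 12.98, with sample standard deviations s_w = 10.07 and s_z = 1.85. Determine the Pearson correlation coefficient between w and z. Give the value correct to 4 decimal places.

0.6967

r = Cov(w,z) / (s_w · s_z) = 12.98 / (10.07 × 1.85)
  = 12.98 / 18.6295 ≈ 0.6967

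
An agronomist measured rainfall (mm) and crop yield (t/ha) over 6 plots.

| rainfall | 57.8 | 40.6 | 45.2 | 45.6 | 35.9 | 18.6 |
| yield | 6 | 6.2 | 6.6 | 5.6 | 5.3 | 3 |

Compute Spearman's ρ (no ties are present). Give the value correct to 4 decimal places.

0.5429

Rank rainfall: 6, 3, 4, 5, 2, 1
Rank yield: 4, 5, 6, 3, 2, 1
d = rank(rainfall) − rank(yield): 2, -2, -2, 2, 0, 0; Σd² = 16
ρ = 1 − 6Σd² / [n(n²−1)] = 1 − 6×16 / (6×35) = 1 − 96/210 ≈ 0.5429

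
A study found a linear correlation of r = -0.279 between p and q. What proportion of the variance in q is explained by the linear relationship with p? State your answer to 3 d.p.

r² = (-0.279)² = 0.078

0.078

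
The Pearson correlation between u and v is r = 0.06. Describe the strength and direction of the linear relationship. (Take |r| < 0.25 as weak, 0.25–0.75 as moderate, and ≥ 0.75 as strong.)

r = 0.06 > 0 so the relationship is positive.
|r| = 0.06, which falls in the weak range.

weak positive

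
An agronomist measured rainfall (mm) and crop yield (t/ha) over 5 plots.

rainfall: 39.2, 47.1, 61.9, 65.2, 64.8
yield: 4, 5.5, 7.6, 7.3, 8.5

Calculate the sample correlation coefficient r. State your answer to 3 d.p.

0.966

n = 5, Σx = 278.2, Σy = 32.9, Σx² = 16036.74, Σy² = 229.55, Σxy = 1913.05
nΣxy − ΣxΣy = 9565.25 − 9152.78 = 412.47
nΣx² − (Σx)² = 80183.7 − 77395.24 = 2788.46; nΣy² − (Σy)² = 1147.75 − 1082.41 = 65.34
r = 412.47 / √(2788.46 × 65.34) = 412.47 / 426.8465 ≈ 0.966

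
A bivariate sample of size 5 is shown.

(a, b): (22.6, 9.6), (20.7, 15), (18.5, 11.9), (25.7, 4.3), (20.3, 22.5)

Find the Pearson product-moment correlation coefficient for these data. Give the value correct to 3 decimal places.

-0.676

n = 5, Σa = 107.8, Σb = 63.3, Σa² = 2354.08, Σb² = 983.51, Σab = 1314.87
nΣab − ΣaΣb = 6574.35 − 6823.74 = -249.39
nΣa² − (Σa)² = 11770.4 − 11620.84 = 149.56; nΣb² − (Σb)² = 4917.55 − 4006.89 = 910.66
r = -249.39 / √(149.56 × 910.66) = -249.39 / 369.0506 ≈ -0.676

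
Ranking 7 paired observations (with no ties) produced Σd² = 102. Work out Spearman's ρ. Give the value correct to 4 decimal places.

ρ = 1 − 6Σd² / [n(n²−1)] = 1 − 6×102 / (7×48)
  = 1 − 612/336 = 1 − 1.82143 ≈ -0.8214

-0.8214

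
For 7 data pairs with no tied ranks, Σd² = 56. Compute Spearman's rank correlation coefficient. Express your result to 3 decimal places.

ρ = 1 − 6Σd² / [n(n²−1)] = 1 − 6×56 / (7×48)
  = 1 − 336/336 = 1 − 1.0000 ≈ 0.000

0.000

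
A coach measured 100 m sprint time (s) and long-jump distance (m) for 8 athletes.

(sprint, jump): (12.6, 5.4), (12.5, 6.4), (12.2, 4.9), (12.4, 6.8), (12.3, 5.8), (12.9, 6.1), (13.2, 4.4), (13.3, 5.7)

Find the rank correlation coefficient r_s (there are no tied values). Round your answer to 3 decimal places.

Rank sprint: 5, 4, 1, 3, 2, 6, 7, 8
Rank jump: 3, 7, 2, 8, 5, 6, 1, 4
d = rank(sprint) − rank(jump): 2, -3, -1, -5, -3, 0, 6, 4; Σd² = 100
ρ = 1 − 6Σd² / [n(n²−1)] = 1 − 6×100 / (8×63) = 1 − 600/504 ≈ -0.190

-0.190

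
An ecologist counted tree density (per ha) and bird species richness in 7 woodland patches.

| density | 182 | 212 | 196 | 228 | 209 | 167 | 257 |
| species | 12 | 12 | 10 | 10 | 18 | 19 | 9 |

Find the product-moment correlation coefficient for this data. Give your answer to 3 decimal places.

n = 7, Σx = 1451, Σy = 90, Σx² = 306087, Σy² = 1254, Σxy = 18216
nΣxy − ΣxΣy = 127512 − 130590 = -3078
nΣx² − (Σx)² = 2142609 − 2105401 = 37208; nΣy² − (Σy)² = 8778 − 8100 = 678
r = -3078 / √(37208 × 678) = -3078 / 5022.6511 ≈ -0.613

-0.613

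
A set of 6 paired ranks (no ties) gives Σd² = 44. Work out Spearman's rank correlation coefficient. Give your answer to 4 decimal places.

-0.2571

ρ = 1 − 6Σd² / [n(n²−1)] = 1 − 6×44 / (6×35)
  = 1 − 264/210 = 1 − 1.25714 ≈ -0.2571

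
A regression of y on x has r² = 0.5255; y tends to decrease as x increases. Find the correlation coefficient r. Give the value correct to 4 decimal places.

-0.7249

|r| = √0.5255 = 0.7249
The association is negative, so r = −0.7249.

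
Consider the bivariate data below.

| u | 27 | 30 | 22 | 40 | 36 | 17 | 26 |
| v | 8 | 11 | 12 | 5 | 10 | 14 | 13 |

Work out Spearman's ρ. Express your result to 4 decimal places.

Rank u: 4, 5, 2, 7, 6, 1, 3
Rank v: 2, 4, 5, 1, 3, 7, 6
d = rank(u) − rank(v): 2, 1, -3, 6, 3, -6, -3; Σd² = 104
ρ = 1 − 6Σd² / [n(n²−1)] = 1 − 6×104 / (7×48) = 1 − 624/336 ≈ -0.8571

-0.8571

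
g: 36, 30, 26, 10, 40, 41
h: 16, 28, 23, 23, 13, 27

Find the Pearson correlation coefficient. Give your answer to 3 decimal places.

n = 6, Σg = 183, Σh = 130, Σg² = 6253, Σh² = 2996, Σgh = 3871
nΣgh − ΣgΣh = 23226 − 23790 = -564
nΣg² − (Σg)² = 37518 − 33489 = 4029; nΣh² − (Σh)² = 17976 − 16900 = 1076
r = -564 / √(4029 × 1076) = -564 / 2082.1153 ≈ -0.271

-0.271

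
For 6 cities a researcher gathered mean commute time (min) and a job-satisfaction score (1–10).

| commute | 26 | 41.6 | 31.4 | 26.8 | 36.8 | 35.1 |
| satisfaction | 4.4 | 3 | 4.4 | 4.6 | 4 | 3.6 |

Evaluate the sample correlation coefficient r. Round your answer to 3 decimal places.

-0.905

n = 6, Σx = 197.7, Σy = 24, Σx² = 6697.01, Σy² = 97.84, Σxy = 774.2
nΣxy − ΣxΣy = 4645.2 − 4744.8 = -99.6
nΣx² − (Σx)² = 40182.06 − 39085.29 = 1096.77; nΣy² − (Σy)² = 587.04 − 576 = 11.04
r = -99.6 / √(1096.77 × 11.04) = -99.6 / 110.0379 ≈ -0.905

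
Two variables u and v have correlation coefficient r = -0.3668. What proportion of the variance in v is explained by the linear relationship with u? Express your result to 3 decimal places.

0.135

r² = (-0.3668)² = 0.135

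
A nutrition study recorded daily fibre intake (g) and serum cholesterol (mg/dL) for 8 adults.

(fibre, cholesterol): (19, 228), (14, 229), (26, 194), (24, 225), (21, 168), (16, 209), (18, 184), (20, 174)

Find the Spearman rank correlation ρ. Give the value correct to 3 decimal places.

-0.405

Rank fibre: 4, 1, 8, 7, 6, 2, 3, 5
Rank cholesterol: 7, 8, 4, 6, 1, 5, 3, 2
d = rank(fibre) − rank(cholesterol): -3, -7, 4, 1, 5, -3, 0, 3; Σd² = 118
ρ = 1 − 6Σd² / [n(n²−1)] = 1 − 6×118 / (8×63) = 1 − 708/504 ≈ -0.405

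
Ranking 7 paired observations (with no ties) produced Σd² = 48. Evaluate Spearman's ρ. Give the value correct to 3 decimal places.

ρ = 1 − 6Σd² / [n(n²−1)] = 1 − 6×48 / (7×48)
  = 1 − 288/336 = 1 − 0.8571 ≈ 0.143

0.143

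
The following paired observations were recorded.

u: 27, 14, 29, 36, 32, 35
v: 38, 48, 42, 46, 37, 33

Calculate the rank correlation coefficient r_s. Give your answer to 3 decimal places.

-0.371

Rank u: 2, 1, 3, 6, 4, 5
Rank v: 3, 6, 4, 5, 2, 1
d = rank(u) − rank(v): -1, -5, -1, 1, 2, 4; Σd² = 48
ρ = 1 − 6Σd² / [n(n²−1)] = 1 − 6×48 / (6×35) = 1 − 288/210 ≈ -0.371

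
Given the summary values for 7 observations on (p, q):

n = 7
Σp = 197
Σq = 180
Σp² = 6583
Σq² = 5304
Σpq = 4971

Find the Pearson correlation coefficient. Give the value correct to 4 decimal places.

r = (nΣpq − ΣpΣq) / √[(nΣp² − (Σp)²)(nΣq² − (Σq)²)]
Numerator: 7×4971 − 197×180 = -663
Denominator: √[(46081 − 38809)(37128 − 32400)] = √[7272 × 4728] = 5863.6180
r = -663 / 5863.6180 ≈ -0.1131

-0.1131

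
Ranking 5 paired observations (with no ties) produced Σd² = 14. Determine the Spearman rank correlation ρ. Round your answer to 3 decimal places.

0.300

ρ = 1 − 6Σd² / [n(n²−1)] = 1 − 6×14 / (5×24)
  = 1 − 84/120 = 1 − 0.7000 ≈ 0.300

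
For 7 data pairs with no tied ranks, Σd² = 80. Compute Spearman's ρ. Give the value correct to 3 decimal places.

ρ = 1 − 6Σd² / [n(n²−1)] = 1 − 6×80 / (7×48)
  = 1 − 480/336 = 1 − 1.4286 ≈ -0.429

-0.429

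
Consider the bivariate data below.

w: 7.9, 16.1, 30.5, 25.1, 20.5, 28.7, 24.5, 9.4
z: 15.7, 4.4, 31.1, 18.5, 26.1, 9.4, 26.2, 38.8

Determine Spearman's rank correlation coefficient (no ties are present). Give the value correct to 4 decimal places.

0.0952

Rank w: 1, 3, 8, 6, 4, 7, 5, 2
Rank z: 3, 1, 7, 4, 5, 2, 6, 8
d = rank(w) − rank(z): -2, 2, 1, 2, -1, 5, -1, -6; Σd² = 76
ρ = 1 − 6Σd² / [n(n²−1)] = 1 − 6×76 / (8×63) = 1 − 456/504 ≈ 0.0952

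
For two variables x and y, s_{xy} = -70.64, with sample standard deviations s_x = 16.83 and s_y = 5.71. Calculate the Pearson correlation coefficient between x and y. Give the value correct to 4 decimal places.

-0.7351

r = Cov(x,y) / (s_x · s_y) = -70.64 / (16.83 × 5.71)
  = -70.64 / 96.0993 ≈ -0.7351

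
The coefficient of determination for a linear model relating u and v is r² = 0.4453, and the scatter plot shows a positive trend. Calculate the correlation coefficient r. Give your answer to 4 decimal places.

0.6673

|r| = √0.4453 = 0.6673
The association is positive, so r = 0.6673.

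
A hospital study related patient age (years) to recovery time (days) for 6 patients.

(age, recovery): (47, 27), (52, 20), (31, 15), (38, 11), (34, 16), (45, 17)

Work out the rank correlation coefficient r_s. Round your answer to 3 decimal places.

Rank age: 5, 6, 1, 3, 2, 4
Rank recovery: 6, 5, 2, 1, 3, 4
d = rank(age) − rank(recovery): -1, 1, -1, 2, -1, 0; Σd² = 8
ρ = 1 − 6Σd² / [n(n²−1)] = 1 − 6×8 / (6×35) = 1 − 48/210 ≈ 0.771

0.771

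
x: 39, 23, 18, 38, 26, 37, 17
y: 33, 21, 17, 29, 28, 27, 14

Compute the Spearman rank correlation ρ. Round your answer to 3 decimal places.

Rank x: 7, 3, 2, 6, 4, 5, 1
Rank y: 7, 3, 2, 6, 5, 4, 1
d = rank(x) − rank(y): 0, 0, 0, 0, -1, 1, 0; Σd² = 2
ρ = 1 − 6Σd² / [n(n²−1)] = 1 − 6×2 / (7×48) = 1 − 12/336 ≈ 0.964

0.964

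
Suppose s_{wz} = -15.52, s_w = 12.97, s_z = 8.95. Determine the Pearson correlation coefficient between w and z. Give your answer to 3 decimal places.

r = Cov(w,z) / (s_w · s_z) = -15.52 / (12.97 × 8.95)
  = -15.52 / 116.0815 ≈ -0.134

-0.134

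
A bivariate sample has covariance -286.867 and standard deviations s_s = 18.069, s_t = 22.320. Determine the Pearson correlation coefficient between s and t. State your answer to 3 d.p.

-0.711

r = Cov(s,t) / (s_s · s_t) = -286.867 / (18.069 × 22.320)
  = -286.867 / 403.3001 ≈ -0.711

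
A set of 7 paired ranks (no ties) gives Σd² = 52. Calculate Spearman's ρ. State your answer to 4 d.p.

0.0714

ρ = 1 − 6Σd² / [n(n²−1)] = 1 − 6×52 / (7×48)
  = 1 − 312/336 = 1 − 0.92857 ≈ 0.0714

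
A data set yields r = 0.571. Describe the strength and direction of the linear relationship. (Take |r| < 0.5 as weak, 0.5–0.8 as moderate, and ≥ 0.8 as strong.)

r = 0.571 > 0 so the relationship is positive.
|r| = 0.571, which falls in the moderate range.

moderate positive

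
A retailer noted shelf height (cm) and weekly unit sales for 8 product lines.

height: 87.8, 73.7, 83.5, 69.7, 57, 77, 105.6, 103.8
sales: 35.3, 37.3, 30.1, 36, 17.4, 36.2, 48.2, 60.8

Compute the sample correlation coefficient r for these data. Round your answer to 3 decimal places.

n = 8, Σx = 658.1, Σy = 301.3, Σx² = 56074.67, Σy² = 12472.47, Σxy = 26051.06
nΣxy − ΣxΣy = 208408.48 − 198285.53 = 10122.95
nΣx² − (Σx)² = 448597.36 − 433095.61 = 15501.75; nΣy² − (Σy)² = 99779.76 − 90781.69 = 8998.07
r = 10122.95 / √(15501.75 × 8998.07) = 10122.95 / 11810.4120 ≈ 0.857

0.857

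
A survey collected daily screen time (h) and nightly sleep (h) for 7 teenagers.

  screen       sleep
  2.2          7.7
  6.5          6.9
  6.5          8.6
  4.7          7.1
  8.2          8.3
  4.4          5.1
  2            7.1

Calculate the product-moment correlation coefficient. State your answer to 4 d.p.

n = 7, Σx = 34.5, Σy = 50.8, Σx² = 202.03, Σy² = 376.58, Σxy = 255.76
nΣxy − ΣxΣy = 1790.32 − 1752.6 = 37.72
nΣx² − (Σx)² = 1414.21 − 1190.25 = 223.96; nΣy² − (Σy)² = 2636.06 − 2580.64 = 55.42
r = 37.72 / √(223.96 × 55.42) = 37.72 / 111.4085 ≈ 0.3386

0.3386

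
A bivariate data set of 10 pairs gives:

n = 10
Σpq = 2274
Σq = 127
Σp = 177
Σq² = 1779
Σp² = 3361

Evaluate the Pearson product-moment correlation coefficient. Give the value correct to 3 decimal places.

r = (nΣpq − ΣpΣq) / √[(nΣp² − (Σp)²)(nΣq² − (Σq)²)]
Numerator: 10×2274 − 177×127 = 261
Denominator: √[(33610 − 31329)(17790 − 16129)] = √[2281 × 1661] = 1946.4689
r = 261 / 1946.4689 ≈ 0.134

0.134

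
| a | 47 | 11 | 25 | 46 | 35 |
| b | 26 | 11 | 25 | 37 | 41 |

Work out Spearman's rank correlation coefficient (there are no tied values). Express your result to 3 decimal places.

Rank a: 5, 1, 2, 4, 3
Rank b: 3, 1, 2, 4, 5
d = rank(a) − rank(b): 2, 0, 0, 0, -2; Σd² = 8
ρ = 1 − 6Σd² / [n(n²−1)] = 1 − 6×8 / (5×24) = 1 − 48/120 ≈ 0.600

0.600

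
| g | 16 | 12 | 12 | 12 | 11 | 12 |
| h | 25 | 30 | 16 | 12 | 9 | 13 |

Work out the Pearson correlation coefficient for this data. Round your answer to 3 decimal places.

n = 6, Σg = 75, Σh = 105, Σg² = 953, Σh² = 2175, Σgh = 1351
nΣgh − ΣgΣh = 8106 − 7875 = 231
nΣg² − (Σg)² = 5718 − 5625 = 93; nΣh² − (Σh)² = 13050 − 11025 = 2025
r = 231 / √(93 × 2025) = 231 / 433.9643 ≈ 0.532

0.532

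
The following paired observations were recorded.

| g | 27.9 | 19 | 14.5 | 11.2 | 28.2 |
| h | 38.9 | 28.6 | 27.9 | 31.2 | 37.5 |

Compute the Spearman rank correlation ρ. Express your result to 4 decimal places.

0.6000

Rank g: 4, 3, 2, 1, 5
Rank h: 5, 2, 1, 3, 4
d = rank(g) − rank(h): -1, 1, 1, -2, 1; Σd² = 8
ρ = 1 − 6Σd² / [n(n²−1)] = 1 − 6×8 / (5×24) = 1 − 48/120 ≈ 0.6000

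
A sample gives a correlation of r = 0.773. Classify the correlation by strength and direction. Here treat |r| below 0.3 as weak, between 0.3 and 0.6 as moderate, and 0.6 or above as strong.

r = 0.773 > 0 so the relationship is positive.
|r| = 0.773, which falls in the strong range.

strong positive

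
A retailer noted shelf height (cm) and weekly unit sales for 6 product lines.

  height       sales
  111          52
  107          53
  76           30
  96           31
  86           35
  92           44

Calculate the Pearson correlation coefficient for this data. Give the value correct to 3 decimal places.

n = 6, Σx = 568, Σy = 245, Σx² = 54622, Σy² = 10535, Σxy = 23757
nΣxy − ΣxΣy = 142542 − 139160 = 3382
nΣx² − (Σx)² = 327732 − 322624 = 5108; nΣy² − (Σy)² = 63210 − 60025 = 3185
r = 3382 / √(5108 × 3185) = 3382 / 4033.4824 ≈ 0.838

0.838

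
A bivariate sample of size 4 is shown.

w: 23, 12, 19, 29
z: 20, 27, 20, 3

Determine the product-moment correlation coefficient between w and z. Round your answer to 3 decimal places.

n = 4, Σw = 83, Σz = 70, Σw² = 1875, Σz² = 1538, Σwz = 1251
nΣwz − ΣwΣz = 5004 − 5810 = -806
nΣw² − (Σw)² = 7500 − 6889 = 611; nΣz² − (Σz)² = 6152 − 4900 = 1252
r = -806 / √(611 × 1252) = -806 / 874.6268 ≈ -0.922

-0.922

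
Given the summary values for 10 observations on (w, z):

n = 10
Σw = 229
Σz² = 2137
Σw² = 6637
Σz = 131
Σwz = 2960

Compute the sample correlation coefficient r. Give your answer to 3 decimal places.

-0.052

r = (nΣwz − ΣwΣz) / √[(nΣw² − (Σw)²)(nΣz² − (Σz)²)]
Numerator: 10×2960 − 229×131 = -399
Denominator: √[(66370 − 52441)(21370 − 17161)] = √[13929 × 4209] = 7656.8375
r = -399 / 7656.8375 ≈ -0.052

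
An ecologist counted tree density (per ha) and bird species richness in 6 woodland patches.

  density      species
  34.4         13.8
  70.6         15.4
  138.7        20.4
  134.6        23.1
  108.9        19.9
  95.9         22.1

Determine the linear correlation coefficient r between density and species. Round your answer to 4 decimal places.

n = 6, Σx = 583.1, Σy = 114.7, Σx² = 64578.59, Σy² = 2261.79, Σxy = 11787.2
nΣxy − ΣxΣy = 70723.2 − 66881.57 = 3841.63
nΣx² − (Σx)² = 387471.54 − 340005.61 = 47465.93; nΣy² − (Σy)² = 13570.74 − 13156.09 = 414.65
r = 3841.63 / √(47465.93 × 414.65) = 3841.63 / 4436.4116 ≈ 0.8659

0.8659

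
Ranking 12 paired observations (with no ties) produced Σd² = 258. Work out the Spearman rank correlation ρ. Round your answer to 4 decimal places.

0.0979

ρ = 1 − 6Σd² / [n(n²−1)] = 1 − 6×258 / (12×143)
  = 1 − 1548/1716 = 1 − 0.90210 ≈ 0.0979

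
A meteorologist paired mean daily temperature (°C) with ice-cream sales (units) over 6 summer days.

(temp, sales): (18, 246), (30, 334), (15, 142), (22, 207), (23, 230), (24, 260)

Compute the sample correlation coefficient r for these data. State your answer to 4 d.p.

0.8823

n = 6, Σx = 132, Σy = 1419, Σx² = 3038, Σy² = 355585, Σxy = 32662
nΣxy − ΣxΣy = 195972 − 187308 = 8664
nΣx² − (Σx)² = 18228 − 17424 = 804; nΣy² − (Σy)² = 2133510 − 2013561 = 119949
r = 8664 / √(804 × 119949) = 8664 / 9820.3358 ≈ 0.8823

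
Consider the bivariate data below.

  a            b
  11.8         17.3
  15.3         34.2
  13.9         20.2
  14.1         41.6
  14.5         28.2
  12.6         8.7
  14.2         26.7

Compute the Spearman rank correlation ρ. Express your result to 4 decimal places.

0.7500

Rank a: 1, 7, 3, 4, 6, 2, 5
Rank b: 2, 6, 3, 7, 5, 1, 4
d = rank(a) − rank(b): -1, 1, 0, -3, 1, 1, 1; Σd² = 14
ρ = 1 − 6Σd² / [n(n²−1)] = 1 − 6×14 / (7×48) = 1 − 84/336 ≈ 0.7500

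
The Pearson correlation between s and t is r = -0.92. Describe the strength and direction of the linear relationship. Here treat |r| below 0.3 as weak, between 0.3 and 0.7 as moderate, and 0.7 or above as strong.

strong negative

r = -0.92 < 0 so the relationship is negative.
|r| = 0.92, which falls in the strong range.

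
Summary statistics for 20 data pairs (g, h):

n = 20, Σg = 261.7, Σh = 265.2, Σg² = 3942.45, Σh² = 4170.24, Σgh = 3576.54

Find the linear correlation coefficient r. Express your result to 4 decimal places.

r = (nΣgh − ΣgΣh) / √[(nΣg² − (Σg)²)(nΣh² − (Σh)²)]
Numerator: 20×3576.54 − 261.7×265.2 = 2127.96
Denominator: √[(78849 − 68486.89)(83404.8 − 70331.04)] = √[10362.11 × 13073.76] = 11639.2328
r = 2127.96 / 11639.2328 ≈ 0.1828

0.1828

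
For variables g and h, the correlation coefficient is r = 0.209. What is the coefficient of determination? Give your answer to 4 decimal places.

r² = (0.209)² = 0.0437

0.0437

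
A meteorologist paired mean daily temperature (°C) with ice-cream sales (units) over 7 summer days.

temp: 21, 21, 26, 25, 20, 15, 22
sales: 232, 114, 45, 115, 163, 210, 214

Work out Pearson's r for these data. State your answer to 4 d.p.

n = 7, Σx = 150, Σy = 1093, Σx² = 3292, Σy² = 198535, Σxy = 22429
nΣxy − ΣxΣy = 157003 − 163950 = -6947
nΣx² − (Σx)² = 23044 − 22500 = 544; nΣy² − (Σy)² = 1389745 − 1194649 = 195096
r = -6947 / √(544 × 195096) = -6947 / 10302.0495 ≈ -0.6743

-0.6743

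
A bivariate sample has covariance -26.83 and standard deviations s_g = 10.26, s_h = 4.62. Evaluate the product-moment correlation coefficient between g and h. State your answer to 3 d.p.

r = Cov(g,h) / (s_g · s_h) = -26.83 / (10.26 × 4.62)
  = -26.83 / 47.4012 ≈ -0.566

-0.566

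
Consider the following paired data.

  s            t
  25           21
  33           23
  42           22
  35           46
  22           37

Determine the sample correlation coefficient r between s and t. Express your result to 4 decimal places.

-0.1301

n = 5, Σs = 157, Σt = 149, Σs² = 5187, Σt² = 4939, Σst = 4632
nΣst − ΣsΣt = 23160 − 23393 = -233
nΣs² − (Σs)² = 25935 − 24649 = 1286; nΣt² − (Σt)² = 24695 − 22201 = 2494
r = -233 / √(1286 × 2494) = -233 / 1790.8892 ≈ -0.1301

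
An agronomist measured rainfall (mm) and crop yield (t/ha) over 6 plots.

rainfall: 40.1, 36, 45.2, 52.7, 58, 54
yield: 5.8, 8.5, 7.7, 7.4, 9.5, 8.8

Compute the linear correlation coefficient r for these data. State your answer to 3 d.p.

n = 6, Σx = 286, Σy = 47.7, Σx² = 14004.34, Σy² = 387.63, Σxy = 2302.8
nΣxy − ΣxΣy = 13816.8 − 13642.2 = 174.6
nΣx² − (Σx)² = 84026.04 − 81796 = 2230.04; nΣy² − (Σy)² = 2325.78 − 2275.29 = 50.49
r = 174.6 / √(2230.04 × 50.49) = 174.6 / 335.5514 ≈ 0.520

0.520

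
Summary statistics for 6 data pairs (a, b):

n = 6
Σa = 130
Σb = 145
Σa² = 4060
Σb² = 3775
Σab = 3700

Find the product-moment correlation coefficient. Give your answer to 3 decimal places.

0.962

r = (nΣab − ΣaΣb) / √[(nΣa² − (Σa)²)(nΣb² − (Σb)²)]
Numerator: 6×3700 − 130×145 = 3350
Denominator: √[(24360 − 16900)(22650 − 21025)] = √[7460 × 1625] = 3481.7381
r = 3350 / 3481.7381 ≈ 0.962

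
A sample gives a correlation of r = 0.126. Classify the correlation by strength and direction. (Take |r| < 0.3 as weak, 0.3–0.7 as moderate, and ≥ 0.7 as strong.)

r = 0.126 > 0 so the relationship is positive.
|r| = 0.126, which falls in the weak range.

weak positive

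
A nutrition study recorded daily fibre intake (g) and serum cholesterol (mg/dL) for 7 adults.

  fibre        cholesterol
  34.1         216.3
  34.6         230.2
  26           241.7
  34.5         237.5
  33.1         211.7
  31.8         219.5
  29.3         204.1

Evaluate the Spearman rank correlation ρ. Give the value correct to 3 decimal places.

Rank fibre: 5, 7, 1, 6, 4, 3, 2
Rank cholesterol: 3, 5, 7, 6, 2, 4, 1
d = rank(fibre) − rank(cholesterol): 2, 2, -6, 0, 2, -1, 1; Σd² = 50
ρ = 1 − 6Σd² / [n(n²−1)] = 1 − 6×50 / (7×48) = 1 − 300/336 ≈ 0.107

0.107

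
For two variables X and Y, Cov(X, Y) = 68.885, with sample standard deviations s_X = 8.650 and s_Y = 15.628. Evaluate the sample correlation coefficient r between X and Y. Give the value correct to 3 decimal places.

0.510

r = Cov(X,Y) / (s_X · s_Y) = 68.885 / (8.650 × 15.628)
  = 68.885 / 135.1822 ≈ 0.510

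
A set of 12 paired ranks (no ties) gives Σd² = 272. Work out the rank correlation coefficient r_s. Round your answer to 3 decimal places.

ρ = 1 − 6Σd² / [n(n²−1)] = 1 − 6×272 / (12×143)
  = 1 − 1632/1716 = 1 − 0.9510 ≈ 0.049

0.049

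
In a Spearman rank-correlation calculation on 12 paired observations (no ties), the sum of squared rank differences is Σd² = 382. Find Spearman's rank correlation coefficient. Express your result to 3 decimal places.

ρ = 1 − 6Σd² / [n(n²−1)] = 1 − 6×382 / (12×143)
  = 1 − 2292/1716 = 1 − 1.3357 ≈ -0.336

-0.336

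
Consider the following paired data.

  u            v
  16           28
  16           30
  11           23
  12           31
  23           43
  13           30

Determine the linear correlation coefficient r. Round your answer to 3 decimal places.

0.876

n = 6, Σu = 91, Σv = 185, Σu² = 1475, Σv² = 5923, Σuv = 2932
nΣuv − ΣuΣv = 17592 − 16835 = 757
nΣu² − (Σu)² = 8850 − 8281 = 569; nΣv² − (Σv)² = 35538 − 34225 = 1313
r = 757 / √(569 × 1313) = 757 / 864.3477 ≈ 0.876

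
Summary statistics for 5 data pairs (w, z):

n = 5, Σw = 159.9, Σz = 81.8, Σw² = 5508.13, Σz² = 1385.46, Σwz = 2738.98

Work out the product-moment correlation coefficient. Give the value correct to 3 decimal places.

0.901

r = (nΣwz − ΣwΣz) / √[(nΣw² − (Σw)²)(nΣz² − (Σz)²)]
Numerator: 5×2738.98 − 159.9×81.8 = 615.08
Denominator: √[(27540.65 − 25568.01)(6927.3 − 6691.24)] = √[1972.64 × 236.06] = 682.3939
r = 615.08 / 682.3939 ≈ 0.901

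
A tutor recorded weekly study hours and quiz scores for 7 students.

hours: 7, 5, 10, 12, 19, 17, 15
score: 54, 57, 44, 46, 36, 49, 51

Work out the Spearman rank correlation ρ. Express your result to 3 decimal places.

-0.679

Rank hours: 2, 1, 3, 4, 7, 6, 5
Rank score: 6, 7, 2, 3, 1, 4, 5
d = rank(hours) − rank(score): -4, -6, 1, 1, 6, 2, 0; Σd² = 94
ρ = 1 − 6Σd² / [n(n²−1)] = 1 − 6×94 / (7×48) = 1 − 564/336 ≈ -0.679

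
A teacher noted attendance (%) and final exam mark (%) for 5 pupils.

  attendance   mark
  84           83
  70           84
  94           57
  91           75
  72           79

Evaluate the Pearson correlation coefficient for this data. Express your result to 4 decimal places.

n = 5, Σx = 411, Σy = 378, Σx² = 34257, Σy² = 29060, Σxy = 30723
nΣxy − ΣxΣy = 153615 − 155358 = -1743
nΣx² − (Σx)² = 171285 − 168921 = 2364; nΣy² − (Σy)² = 145300 − 142884 = 2416
r = -1743 / √(2364 × 2416) = -1743 / 2389.8586 ≈ -0.7293

-0.7293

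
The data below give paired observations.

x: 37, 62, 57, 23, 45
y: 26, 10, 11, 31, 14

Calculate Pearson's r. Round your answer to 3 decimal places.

n = 5, Σx = 224, Σy = 92, Σx² = 11016, Σy² = 2054, Σxy = 3552
nΣxy − ΣxΣy = 17760 − 20608 = -2848
nΣx² − (Σx)² = 55080 − 50176 = 4904; nΣy² − (Σy)² = 10270 − 8464 = 1806
r = -2848 / √(4904 × 1806) = -2848 / 2976.0081 ≈ -0.957

-0.957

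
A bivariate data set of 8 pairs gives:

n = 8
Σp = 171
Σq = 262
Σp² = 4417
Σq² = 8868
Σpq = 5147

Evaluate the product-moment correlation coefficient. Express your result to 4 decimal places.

r = (nΣpq − ΣpΣq) / √[(nΣp² − (Σp)²)(nΣq² − (Σq)²)]
Numerator: 8×5147 − 171×262 = -3626
Denominator: √[(35336 − 29241)(70944 − 68644)] = √[6095 × 2300] = 3744.1287
r = -3626 / 3744.1287 ≈ -0.9684

-0.9684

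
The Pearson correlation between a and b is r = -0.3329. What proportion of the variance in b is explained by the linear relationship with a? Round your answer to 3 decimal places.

r² = (-0.3329)² = 0.111

0.111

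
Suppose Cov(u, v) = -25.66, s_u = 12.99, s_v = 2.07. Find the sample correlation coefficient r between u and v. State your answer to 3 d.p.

r = Cov(u,v) / (s_u · s_v) = -25.66 / (12.99 × 2.07)
  = -25.66 / 26.8893 ≈ -0.954

-0.954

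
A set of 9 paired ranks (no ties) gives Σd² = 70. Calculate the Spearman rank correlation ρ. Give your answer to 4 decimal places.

0.4167

ρ = 1 − 6Σd² / [n(n²−1)] = 1 − 6×70 / (9×80)
  = 1 − 420/720 = 1 − 0.58333 ≈ 0.4167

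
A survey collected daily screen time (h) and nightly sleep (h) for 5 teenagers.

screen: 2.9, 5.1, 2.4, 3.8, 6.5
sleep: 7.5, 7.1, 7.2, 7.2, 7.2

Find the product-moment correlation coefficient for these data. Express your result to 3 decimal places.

n = 5, Σx = 20.7, Σy = 36.2, Σx² = 96.87, Σy² = 262.18, Σxy = 149.4
nΣxy − ΣxΣy = 747 − 749.34 = -2.34
nΣx² − (Σx)² = 484.35 − 428.49 = 55.86; nΣy² − (Σy)² = 1310.9 − 1310.44 = 0.46
r = -2.34 / √(55.86 × 0.46) = -2.34 / 5.0691 ≈ -0.462

-0.462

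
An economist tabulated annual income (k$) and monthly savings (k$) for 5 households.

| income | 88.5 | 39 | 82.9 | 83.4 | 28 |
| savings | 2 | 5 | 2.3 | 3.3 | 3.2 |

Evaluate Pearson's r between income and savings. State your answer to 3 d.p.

n = 5, Σx = 321.8, Σy = 15.8, Σx² = 23965.22, Σy² = 55.42, Σxy = 927.49
nΣxy − ΣxΣy = 4637.45 − 5084.44 = -446.99
nΣx² − (Σx)² = 119826.1 − 103555.24 = 16270.86; nΣy² − (Σy)² = 277.1 − 249.64 = 27.46
r = -446.99 / √(16270.86 × 27.46) = -446.99 / 668.4294 ≈ -0.669

-0.669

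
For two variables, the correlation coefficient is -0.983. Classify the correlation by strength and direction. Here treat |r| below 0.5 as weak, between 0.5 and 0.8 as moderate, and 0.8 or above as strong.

strong negative

r = -0.983 < 0 so the relationship is negative.
|r| = 0.983, which falls in the strong range.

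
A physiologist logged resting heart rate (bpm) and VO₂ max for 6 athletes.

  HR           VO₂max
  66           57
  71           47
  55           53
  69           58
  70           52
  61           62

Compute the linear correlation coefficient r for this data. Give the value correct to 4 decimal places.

n = 6, Σx = 392, Σy = 329, Σx² = 25804, Σy² = 18179, Σxy = 21438
nΣxy − ΣxΣy = 128628 − 128968 = -340
nΣx² − (Σx)² = 154824 − 153664 = 1160; nΣy² − (Σy)² = 109074 − 108241 = 833
r = -340 / √(1160 × 833) = -340 / 982.9954 ≈ -0.3459

-0.3459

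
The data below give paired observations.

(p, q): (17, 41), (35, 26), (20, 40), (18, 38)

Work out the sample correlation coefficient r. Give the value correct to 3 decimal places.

n = 4, Σp = 90, Σq = 145, Σp² = 2238, Σq² = 5401, Σpq = 3091
nΣpq − ΣpΣq = 12364 − 13050 = -686
nΣp² − (Σp)² = 8952 − 8100 = 852; nΣq² − (Σq)² = 21604 − 21025 = 579
r = -686 / √(852 × 579) = -686 / 702.3589 ≈ -0.977

-0.977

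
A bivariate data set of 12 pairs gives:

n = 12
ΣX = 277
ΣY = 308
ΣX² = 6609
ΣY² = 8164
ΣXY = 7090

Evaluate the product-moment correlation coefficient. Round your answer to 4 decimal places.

-0.0834

r = (nΣXY − ΣXΣY) / √[(nΣX² − (ΣX)²)(nΣY² − (ΣY)²)]
Numerator: 12×7090 − 277×308 = -236
Denominator: √[(79308 − 76729)(97968 − 94864)] = √[2579 × 3104] = 2829.3490
r = -236 / 2829.3490 ≈ -0.0834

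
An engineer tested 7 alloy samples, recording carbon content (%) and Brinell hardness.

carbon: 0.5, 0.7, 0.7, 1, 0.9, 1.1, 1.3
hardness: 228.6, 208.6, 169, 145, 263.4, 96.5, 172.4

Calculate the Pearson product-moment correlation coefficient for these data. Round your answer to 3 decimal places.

-0.504

n = 7, Σx = 6.2, Σy = 1283.5, Σx² = 5.94, Σy² = 253771.49, Σxy = 1090.95
nΣxy − ΣxΣy = 7636.65 − 7957.7 = -321.05
nΣx² − (Σx)² = 41.58 − 38.44 = 3.14; nΣy² − (Σy)² = 1776400.43 − 1647372.25 = 129028.18
r = -321.05 / √(3.14 × 129028.18) = -321.05 / 636.5128 ≈ -0.504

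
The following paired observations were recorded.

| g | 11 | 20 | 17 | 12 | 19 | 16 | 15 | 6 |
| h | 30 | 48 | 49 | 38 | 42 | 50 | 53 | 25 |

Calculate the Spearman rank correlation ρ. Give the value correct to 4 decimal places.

Rank g: 2, 8, 6, 3, 7, 5, 4, 1
Rank h: 2, 5, 6, 3, 4, 7, 8, 1
d = rank(g) − rank(h): 0, 3, 0, 0, 3, -2, -4, 0; Σd² = 38
ρ = 1 − 6Σd² / [n(n²−1)] = 1 − 6×38 / (8×63) = 1 − 228/504 ≈ 0.5476

0.5476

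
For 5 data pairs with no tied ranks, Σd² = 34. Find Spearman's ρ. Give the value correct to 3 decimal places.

ρ = 1 − 6Σd² / [n(n²−1)] = 1 − 6×34 / (5×24)
  = 1 − 204/120 = 1 − 1.7000 ≈ -0.700

-0.700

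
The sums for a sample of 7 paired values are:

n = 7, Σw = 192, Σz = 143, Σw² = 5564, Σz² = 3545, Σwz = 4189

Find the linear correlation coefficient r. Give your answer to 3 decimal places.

0.619

r = (nΣwz − ΣwΣz) / √[(nΣw² − (Σw)²)(nΣz² − (Σz)²)]
Numerator: 7×4189 − 192×143 = 1867
Denominator: √[(38948 − 36864)(24815 − 20449)] = √[2084 × 4366] = 3016.4124
r = 1867 / 3016.4124 ≈ 0.619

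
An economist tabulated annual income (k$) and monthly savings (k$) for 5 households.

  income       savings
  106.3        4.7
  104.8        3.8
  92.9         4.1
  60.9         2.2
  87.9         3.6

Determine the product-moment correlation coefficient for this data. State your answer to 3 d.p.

n = 5, Σx = 452.8, Σy = 18.4, Σx² = 42348.36, Σy² = 71.14, Σxy = 1729.16
nΣxy − ΣxΣy = 8645.8 − 8331.52 = 314.28
nΣx² − (Σx)² = 211741.8 − 205027.84 = 6713.96; nΣy² − (Σy)² = 355.7 − 338.56 = 17.14
r = 314.28 / √(6713.96 × 17.14) = 314.28 / 339.2304 ≈ 0.926

0.926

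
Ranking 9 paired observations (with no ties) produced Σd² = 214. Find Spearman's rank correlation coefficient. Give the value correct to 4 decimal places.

-0.7833

ρ = 1 − 6Σd² / [n(n²−1)] = 1 − 6×214 / (9×80)
  = 1 − 1284/720 = 1 − 1.78333 ≈ -0.7833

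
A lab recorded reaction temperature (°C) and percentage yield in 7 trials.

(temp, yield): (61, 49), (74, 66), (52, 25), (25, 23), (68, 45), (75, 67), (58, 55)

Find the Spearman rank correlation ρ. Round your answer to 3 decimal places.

0.857

Rank temp: 4, 6, 2, 1, 5, 7, 3
Rank yield: 4, 6, 2, 1, 3, 7, 5
d = rank(temp) − rank(yield): 0, 0, 0, 0, 2, 0, -2; Σd² = 8
ρ = 1 − 6Σd² / [n(n²−1)] = 1 − 6×8 / (7×48) = 1 − 48/336 ≈ 0.857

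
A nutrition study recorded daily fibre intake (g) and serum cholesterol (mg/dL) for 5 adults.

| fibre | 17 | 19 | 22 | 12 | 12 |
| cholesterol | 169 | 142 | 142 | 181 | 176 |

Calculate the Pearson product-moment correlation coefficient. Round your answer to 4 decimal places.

-0.9258

n = 5, Σx = 82, Σy = 810, Σx² = 1422, Σy² = 132626, Σxy = 12979
nΣxy − ΣxΣy = 64895 − 66420 = -1525
nΣx² − (Σx)² = 7110 − 6724 = 386; nΣy² − (Σy)² = 663130 − 656100 = 7030
r = -1525 / √(386 × 7030) = -1525 / 1647.2948 ≈ -0.9258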